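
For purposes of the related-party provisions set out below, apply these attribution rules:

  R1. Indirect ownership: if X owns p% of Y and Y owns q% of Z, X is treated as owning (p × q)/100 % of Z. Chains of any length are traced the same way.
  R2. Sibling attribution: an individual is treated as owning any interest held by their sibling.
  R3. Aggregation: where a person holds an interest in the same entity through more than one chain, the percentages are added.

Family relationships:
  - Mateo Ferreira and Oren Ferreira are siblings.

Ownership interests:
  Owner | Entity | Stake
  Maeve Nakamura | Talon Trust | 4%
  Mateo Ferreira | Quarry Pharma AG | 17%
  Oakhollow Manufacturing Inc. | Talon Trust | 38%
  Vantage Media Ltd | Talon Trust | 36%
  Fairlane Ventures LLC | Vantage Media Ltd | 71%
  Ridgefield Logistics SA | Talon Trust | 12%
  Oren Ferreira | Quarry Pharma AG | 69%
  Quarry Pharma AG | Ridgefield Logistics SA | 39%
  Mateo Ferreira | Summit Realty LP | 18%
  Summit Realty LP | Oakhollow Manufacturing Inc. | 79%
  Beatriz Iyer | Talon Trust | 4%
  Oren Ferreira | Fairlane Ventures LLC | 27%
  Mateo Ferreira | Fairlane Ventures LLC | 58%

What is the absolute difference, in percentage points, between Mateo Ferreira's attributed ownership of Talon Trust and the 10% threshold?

By sibling attribution (R2), Mateo Ferreira is treated as also owning Oren Ferreira's interest in Quarry Pharma AG, giving 17% + 69% = 86%.
By sibling attribution (R2), Mateo Ferreira is treated as also owning Oren Ferreira's interest in Fairlane Ventures LLC, giving 58% + 27% = 85%.
Chain via Summit Realty LP → Oakhollow Manufacturing Inc. (R1): 18% × 79% × 38% = 5.4036% of Talon Trust.
Chain via Quarry Pharma AG → Ridgefield Logistics SA (R1): 86% × 39% × 12% = 4.0248% of Talon Trust.
Chain via Fairlane Ventures LLC → Vantage Media Ltd (R1): 85% × 71% × 36% = 21.726% of Talon Trust.
Aggregating (R3): 5.4036% + 4.0248% + 21.726% = 31.1544%.
31.1544% exceeds the 10% threshold by 21.1544 percentage points.

21.1544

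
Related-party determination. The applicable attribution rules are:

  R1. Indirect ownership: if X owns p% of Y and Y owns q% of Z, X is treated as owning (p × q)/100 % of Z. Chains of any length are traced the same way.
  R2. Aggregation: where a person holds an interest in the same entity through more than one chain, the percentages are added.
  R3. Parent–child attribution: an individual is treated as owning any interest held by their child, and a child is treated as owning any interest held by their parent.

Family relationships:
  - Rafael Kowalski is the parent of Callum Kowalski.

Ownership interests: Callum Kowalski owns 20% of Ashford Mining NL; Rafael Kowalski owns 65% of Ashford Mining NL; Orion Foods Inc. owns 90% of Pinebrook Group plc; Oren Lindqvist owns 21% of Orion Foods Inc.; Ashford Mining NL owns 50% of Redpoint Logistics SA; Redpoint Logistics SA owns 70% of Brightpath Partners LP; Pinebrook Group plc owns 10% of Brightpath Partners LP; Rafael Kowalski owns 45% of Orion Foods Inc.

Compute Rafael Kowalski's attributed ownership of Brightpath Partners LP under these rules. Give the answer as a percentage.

By parent–child attribution (R3), Rafael Kowalski is treated as also owning Callum Kowalski's interest in Ashford Mining NL, giving 65% + 20% = 85%.
Chain via Ashford Mining NL → Redpoint Logistics SA (R1): 85% × 50% × 70% = 29.75% of Brightpath Partners LP.
Chain via Orion Foods Inc. → Pinebrook Group plc (R1): 45% × 90% × 10% = 4.05% of Brightpath Partners LP.
Aggregating (R2): 29.75% + 4.05% = 33.8%.

33.8%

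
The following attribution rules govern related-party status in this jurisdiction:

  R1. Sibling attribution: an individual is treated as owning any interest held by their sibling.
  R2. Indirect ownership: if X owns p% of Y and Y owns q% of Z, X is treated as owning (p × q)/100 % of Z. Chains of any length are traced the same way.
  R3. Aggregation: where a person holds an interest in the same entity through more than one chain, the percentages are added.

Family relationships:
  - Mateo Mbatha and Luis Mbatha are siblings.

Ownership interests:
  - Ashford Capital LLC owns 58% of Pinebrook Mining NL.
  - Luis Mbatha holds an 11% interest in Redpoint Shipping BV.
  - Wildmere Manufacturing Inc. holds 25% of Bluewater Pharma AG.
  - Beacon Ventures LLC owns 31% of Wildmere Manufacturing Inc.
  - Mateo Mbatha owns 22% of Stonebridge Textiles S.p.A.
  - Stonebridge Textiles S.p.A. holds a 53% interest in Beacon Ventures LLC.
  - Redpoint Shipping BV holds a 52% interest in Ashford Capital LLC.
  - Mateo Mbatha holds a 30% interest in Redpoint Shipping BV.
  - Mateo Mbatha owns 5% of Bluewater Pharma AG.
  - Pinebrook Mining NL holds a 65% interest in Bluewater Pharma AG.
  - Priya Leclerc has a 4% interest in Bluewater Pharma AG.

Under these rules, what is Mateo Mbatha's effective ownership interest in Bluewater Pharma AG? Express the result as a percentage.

By sibling attribution (R1), Mateo Mbatha is treated as also owning Luis Mbatha's interest in Redpoint Shipping BV, giving 30% + 11% = 41%.
Chain via Redpoint Shipping BV → Ashford Capital LLC → Pinebrook Mining NL (R2): 41% × 52% × 58% × 65% = 8.03764% of Bluewater Pharma AG.
Chain via Stonebridge Textiles S.p.A. → Beacon Ventures LLC → Wildmere Manufacturing Inc. (R2): 22% × 53% × 31% × 25% = 0.90365% of Bluewater Pharma AG.
Direct interest in Bluewater Pharma AG: 5%.
Aggregating (R3): 8.03764% + 0.90365% + 5% = 13.94129%.

13.94129%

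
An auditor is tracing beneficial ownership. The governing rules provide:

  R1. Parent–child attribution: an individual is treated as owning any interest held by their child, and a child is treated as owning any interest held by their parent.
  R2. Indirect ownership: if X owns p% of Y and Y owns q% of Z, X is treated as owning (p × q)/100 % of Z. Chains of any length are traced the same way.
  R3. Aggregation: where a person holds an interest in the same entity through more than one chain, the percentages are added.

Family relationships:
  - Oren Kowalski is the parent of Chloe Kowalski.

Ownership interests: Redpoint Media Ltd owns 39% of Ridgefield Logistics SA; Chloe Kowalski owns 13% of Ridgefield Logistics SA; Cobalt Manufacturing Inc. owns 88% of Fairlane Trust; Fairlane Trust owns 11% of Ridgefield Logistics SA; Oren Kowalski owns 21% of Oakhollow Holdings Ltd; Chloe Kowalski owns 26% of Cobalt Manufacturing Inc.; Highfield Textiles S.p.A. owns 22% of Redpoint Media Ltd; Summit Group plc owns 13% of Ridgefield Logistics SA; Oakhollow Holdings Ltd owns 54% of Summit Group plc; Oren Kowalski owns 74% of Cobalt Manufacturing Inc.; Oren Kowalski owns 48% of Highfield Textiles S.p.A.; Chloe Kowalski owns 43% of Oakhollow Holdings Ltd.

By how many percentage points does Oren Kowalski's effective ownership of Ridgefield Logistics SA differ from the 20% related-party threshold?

By parent–child attribution (R1), Oren Kowalski is treated as also owning Chloe Kowalski's interest in Oakhollow Holdings Ltd, giving 21% + 43% = 64%.
By parent–child attribution (R1), Oren Kowalski is treated as also owning Chloe Kowalski's interest in Cobalt Manufacturing Inc, giving 74% + 26% = 100%.
By parent–child attribution (R1), Oren Kowalski is treated as owning Chloe Kowalski's 13% interest in Ridgefield Logistics SA.
Chain via Oakhollow Holdings Ltd → Summit Group plc (R2): 64% × 54% × 13% = 4.4928% of Ridgefield Logistics SA.
Chain via Highfield Textiles S.p.A. → Redpoint Media Ltd (R2): 48% × 22% × 39% = 4.1184% of Ridgefield Logistics SA.
Chain via Cobalt Manufacturing Inc. → Fairlane Trust (R2): 100% × 88% × 11% = 9.68% of Ridgefield Logistics SA.
Direct interest in Ridgefield Logistics SA: 13%.
Aggregating (R3): 4.4928% + 4.1184% + 9.68% + 13% = 31.2912%.
31.2912% exceeds the 20% threshold by 11.2912 percentage points.

11.2912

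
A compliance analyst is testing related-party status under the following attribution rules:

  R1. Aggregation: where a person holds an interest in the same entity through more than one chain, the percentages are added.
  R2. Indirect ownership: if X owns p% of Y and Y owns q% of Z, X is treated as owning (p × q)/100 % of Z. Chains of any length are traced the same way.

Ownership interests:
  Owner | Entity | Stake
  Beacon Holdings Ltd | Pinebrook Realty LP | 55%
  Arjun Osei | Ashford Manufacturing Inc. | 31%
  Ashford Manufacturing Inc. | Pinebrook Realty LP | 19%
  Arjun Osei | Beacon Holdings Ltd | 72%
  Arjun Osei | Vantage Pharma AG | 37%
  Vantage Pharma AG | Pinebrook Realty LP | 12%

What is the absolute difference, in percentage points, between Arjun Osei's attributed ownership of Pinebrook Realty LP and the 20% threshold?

Chain via Vantage Pharma AG (R2): 37% × 12% = 4.44% of Pinebrook Realty LP.
Chain via Ashford Manufacturing Inc. (R2): 31% × 19% = 5.89% of Pinebrook Realty LP.
Chain via Beacon Holdings Ltd (R2): 72% × 55% = 39.6% of Pinebrook Realty LP.
Aggregating (R1): 4.44% + 5.89% + 39.6% = 49.93%.
49.93% exceeds the 20% threshold by 29.93 percentage points.

29.93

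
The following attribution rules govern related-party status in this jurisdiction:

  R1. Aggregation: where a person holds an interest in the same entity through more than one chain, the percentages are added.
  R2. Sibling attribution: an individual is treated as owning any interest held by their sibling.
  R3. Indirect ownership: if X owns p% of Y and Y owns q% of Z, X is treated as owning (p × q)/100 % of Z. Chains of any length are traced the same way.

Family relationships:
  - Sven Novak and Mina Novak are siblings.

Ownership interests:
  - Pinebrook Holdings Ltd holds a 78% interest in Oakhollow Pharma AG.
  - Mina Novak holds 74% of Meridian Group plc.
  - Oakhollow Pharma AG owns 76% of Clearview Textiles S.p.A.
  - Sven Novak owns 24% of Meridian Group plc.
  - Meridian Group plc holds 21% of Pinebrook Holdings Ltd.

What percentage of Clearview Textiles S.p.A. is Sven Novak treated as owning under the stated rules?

12.199824%

By sibling attribution (R2), Sven Novak is treated as also owning Mina Novak's interest in Meridian Group plc, giving 24% + 74% = 98%.
Chain via Meridian Group plc → Pinebrook Holdings Ltd → Oakhollow Pharma AG (R3): 98% × 21% × 78% × 76% = 12.199824% of Clearview Textiles S.p.A.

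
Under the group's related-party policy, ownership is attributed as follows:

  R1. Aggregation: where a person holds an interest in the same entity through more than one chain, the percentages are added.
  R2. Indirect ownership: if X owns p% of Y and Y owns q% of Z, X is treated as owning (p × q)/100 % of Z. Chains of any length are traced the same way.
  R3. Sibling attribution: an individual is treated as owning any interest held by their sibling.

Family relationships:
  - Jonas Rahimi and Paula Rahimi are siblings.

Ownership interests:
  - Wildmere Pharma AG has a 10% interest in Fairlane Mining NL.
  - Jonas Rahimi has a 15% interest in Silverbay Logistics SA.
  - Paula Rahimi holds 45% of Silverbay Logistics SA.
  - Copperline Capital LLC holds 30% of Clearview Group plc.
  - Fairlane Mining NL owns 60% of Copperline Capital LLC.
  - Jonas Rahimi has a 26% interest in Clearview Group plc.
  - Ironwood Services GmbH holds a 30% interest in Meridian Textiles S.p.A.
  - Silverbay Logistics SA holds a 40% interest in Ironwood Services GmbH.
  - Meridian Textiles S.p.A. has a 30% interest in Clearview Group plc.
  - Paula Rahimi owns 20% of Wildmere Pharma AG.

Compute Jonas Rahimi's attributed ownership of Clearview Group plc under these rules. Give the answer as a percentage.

By sibling attribution (R3), Jonas Rahimi is treated as also owning Paula Rahimi's interest in Silverbay Logistics SA, giving 15% + 45% = 60%.
By sibling attribution (R3), Jonas Rahimi is treated as owning Paula Rahimi's 20% interest in Wildmere Pharma AG.
Chain via Silverbay Logistics SA → Ironwood Services GmbH → Meridian Textiles S.p.A. (R2): 60% × 40% × 30% × 30% = 2.16% of Clearview Group plc.
Direct interest in Clearview Group plc: 26%.
Chain via Wildmere Pharma AG → Fairlane Mining NL → Copperline Capital LLC (R2): 20% × 10% × 60% × 30% = 0.36% of Clearview Group plc.
Aggregating (R1): 2.16% + 26% + 0.36% = 28.52%.

28.52%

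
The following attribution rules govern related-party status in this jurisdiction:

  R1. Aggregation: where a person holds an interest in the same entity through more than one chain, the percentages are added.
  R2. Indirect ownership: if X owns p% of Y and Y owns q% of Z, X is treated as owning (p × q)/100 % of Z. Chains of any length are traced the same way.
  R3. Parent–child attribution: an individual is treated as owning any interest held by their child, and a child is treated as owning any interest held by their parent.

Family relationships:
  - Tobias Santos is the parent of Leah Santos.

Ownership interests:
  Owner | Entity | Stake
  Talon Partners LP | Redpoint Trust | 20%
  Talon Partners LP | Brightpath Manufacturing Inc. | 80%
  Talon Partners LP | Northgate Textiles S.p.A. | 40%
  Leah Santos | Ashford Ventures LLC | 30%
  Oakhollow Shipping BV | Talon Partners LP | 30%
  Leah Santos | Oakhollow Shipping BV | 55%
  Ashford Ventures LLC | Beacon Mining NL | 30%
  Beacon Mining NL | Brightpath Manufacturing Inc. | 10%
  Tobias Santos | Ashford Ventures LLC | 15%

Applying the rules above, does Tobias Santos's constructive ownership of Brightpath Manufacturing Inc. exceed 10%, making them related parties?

Yes

By parent–child attribution (R3), Tobias Santos is treated as also owning Leah Santos's interest in Ashford Ventures LLC, giving 15% + 30% = 45%.
By parent–child attribution (R3), Tobias Santos is treated as owning Leah Santos's 55% interest in Oakhollow Shipping BV.
Chain via Ashford Ventures LLC → Beacon Mining NL (R2): 45% × 30% × 10% = 1.35% of Brightpath Manufacturing Inc.
Chain via Oakhollow Shipping BV → Talon Partners LP (R2): 55% × 30% × 80% = 13.2% of Brightpath Manufacturing Inc.
Aggregating (R1): 1.35% + 13.2% = 14.55%.
14.55% exceeds the 10% threshold, so Tobias is a related party to Brightpath Manufacturing Inc.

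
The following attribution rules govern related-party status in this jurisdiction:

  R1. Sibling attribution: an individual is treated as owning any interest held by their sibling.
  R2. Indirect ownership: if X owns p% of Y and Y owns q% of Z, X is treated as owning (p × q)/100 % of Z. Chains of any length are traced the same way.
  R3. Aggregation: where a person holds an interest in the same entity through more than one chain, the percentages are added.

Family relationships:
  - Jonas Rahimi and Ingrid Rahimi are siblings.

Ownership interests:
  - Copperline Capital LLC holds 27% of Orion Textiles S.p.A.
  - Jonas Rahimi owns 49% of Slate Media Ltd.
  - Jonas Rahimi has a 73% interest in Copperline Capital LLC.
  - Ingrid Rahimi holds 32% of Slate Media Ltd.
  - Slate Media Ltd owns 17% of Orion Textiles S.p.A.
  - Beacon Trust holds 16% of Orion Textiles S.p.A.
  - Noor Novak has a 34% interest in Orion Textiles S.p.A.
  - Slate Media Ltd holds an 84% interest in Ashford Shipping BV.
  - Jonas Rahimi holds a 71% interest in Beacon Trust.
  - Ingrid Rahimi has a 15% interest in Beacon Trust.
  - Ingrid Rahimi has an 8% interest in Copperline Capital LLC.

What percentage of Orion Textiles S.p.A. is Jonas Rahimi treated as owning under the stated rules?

By sibling attribution (R1), Jonas Rahimi is treated as also owning Ingrid Rahimi's interest in Beacon Trust, giving 71% + 15% = 86%.
By sibling attribution (R1), Jonas Rahimi is treated as also owning Ingrid Rahimi's interest in Slate Media Ltd, giving 49% + 32% = 81%.
By sibling attribution (R1), Jonas Rahimi is treated as also owning Ingrid Rahimi's interest in Copperline Capital LLC, giving 73% + 8% = 81%.
Chain via Beacon Trust (R2): 86% × 16% = 13.76% of Orion Textiles S.p.A.
Chain via Slate Media Ltd (R2): 81% × 17% = 13.77% of Orion Textiles S.p.A.
Chain via Copperline Capital LLC (R2): 81% × 27% = 21.87% of Orion Textiles S.p.A.
Aggregating (R3): 13.76% + 13.77% + 21.87% = 49.4%.

49.4%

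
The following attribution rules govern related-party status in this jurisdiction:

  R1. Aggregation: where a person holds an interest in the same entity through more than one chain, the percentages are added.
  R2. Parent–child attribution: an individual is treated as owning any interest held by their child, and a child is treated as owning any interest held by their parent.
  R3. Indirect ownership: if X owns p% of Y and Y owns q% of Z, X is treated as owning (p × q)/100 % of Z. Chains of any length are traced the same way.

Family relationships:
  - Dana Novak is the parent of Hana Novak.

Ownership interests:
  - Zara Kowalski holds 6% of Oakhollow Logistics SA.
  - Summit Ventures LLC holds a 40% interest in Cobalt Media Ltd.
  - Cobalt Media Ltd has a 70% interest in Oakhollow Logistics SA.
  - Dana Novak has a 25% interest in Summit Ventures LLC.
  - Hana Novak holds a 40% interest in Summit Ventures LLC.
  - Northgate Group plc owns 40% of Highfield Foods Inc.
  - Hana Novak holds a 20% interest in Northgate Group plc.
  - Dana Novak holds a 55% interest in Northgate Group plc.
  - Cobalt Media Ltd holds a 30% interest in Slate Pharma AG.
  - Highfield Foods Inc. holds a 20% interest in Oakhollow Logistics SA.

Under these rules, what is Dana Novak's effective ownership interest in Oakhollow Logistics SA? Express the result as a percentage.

24.2%

By parent–child attribution (R2), Dana Novak is treated as also owning Hana Novak's interest in Summit Ventures LLC, giving 25% + 40% = 65%.
By parent–child attribution (R2), Dana Novak is treated as also owning Hana Novak's interest in Northgate Group plc, giving 55% + 20% = 75%.
Chain via Summit Ventures LLC → Cobalt Media Ltd (R3): 65% × 40% × 70% = 18.2% of Oakhollow Logistics SA.
Chain via Northgate Group plc → Highfield Foods Inc. (R3): 75% × 40% × 20% = 6% of Oakhollow Logistics SA.
Aggregating (R1): 18.2% + 6% = 24.2%.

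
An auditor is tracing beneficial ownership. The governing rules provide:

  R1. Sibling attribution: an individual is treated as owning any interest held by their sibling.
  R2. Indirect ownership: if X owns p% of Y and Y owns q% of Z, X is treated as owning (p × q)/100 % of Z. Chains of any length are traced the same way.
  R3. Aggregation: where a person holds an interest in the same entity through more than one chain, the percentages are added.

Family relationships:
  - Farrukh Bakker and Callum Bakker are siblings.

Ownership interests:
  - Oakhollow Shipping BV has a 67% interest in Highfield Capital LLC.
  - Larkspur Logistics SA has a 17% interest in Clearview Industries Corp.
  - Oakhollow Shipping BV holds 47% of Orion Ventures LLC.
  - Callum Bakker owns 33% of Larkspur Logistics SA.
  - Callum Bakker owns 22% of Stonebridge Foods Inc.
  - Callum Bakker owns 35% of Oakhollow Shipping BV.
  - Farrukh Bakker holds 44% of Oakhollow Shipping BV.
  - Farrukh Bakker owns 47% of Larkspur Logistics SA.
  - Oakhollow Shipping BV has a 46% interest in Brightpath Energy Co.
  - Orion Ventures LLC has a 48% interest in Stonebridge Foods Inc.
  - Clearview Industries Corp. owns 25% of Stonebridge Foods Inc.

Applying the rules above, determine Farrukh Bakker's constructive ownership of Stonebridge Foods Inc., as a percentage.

43.2224%

By sibling attribution (R1), Farrukh Bakker is treated as also owning Callum Bakker's interest in Oakhollow Shipping BV, giving 44% + 35% = 79%.
By sibling attribution (R1), Farrukh Bakker is treated as also owning Callum Bakker's interest in Larkspur Logistics SA, giving 47% + 33% = 80%.
By sibling attribution (R1), Farrukh Bakker is treated as owning Callum Bakker's 22% interest in Stonebridge Foods Inc.
Chain via Oakhollow Shipping BV → Orion Ventures LLC (R2): 79% × 47% × 48% = 17.8224% of Stonebridge Foods Inc.
Chain via Larkspur Logistics SA → Clearview Industries Corp. (R2): 80% × 17% × 25% = 3.4% of Stonebridge Foods Inc.
Direct interest in Stonebridge Foods Inc: 22%.
Aggregating (R3): 17.8224% + 3.4% + 22% = 43.2224%.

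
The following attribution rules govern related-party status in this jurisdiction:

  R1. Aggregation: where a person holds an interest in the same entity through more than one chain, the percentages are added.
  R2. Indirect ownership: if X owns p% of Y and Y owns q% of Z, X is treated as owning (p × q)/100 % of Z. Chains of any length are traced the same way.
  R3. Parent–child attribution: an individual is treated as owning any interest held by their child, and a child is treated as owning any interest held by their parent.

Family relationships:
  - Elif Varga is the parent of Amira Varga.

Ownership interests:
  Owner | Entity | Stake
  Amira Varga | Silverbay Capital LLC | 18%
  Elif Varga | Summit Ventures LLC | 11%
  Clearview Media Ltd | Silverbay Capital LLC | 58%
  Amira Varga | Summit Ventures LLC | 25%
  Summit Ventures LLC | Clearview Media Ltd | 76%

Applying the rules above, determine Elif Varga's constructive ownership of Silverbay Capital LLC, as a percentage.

33.8688%

By parent–child attribution (R3), Elif Varga is treated as also owning Amira Varga's interest in Summit Ventures LLC, giving 11% + 25% = 36%.
By parent–child attribution (R3), Elif Varga is treated as owning Amira Varga's 18% interest in Silverbay Capital LLC.
Chain via Summit Ventures LLC → Clearview Media Ltd (R2): 36% × 76% × 58% = 15.8688% of Silverbay Capital LLC.
Direct interest in Silverbay Capital LLC: 18%.
Aggregating (R1): 15.8688% + 18% = 33.8688%.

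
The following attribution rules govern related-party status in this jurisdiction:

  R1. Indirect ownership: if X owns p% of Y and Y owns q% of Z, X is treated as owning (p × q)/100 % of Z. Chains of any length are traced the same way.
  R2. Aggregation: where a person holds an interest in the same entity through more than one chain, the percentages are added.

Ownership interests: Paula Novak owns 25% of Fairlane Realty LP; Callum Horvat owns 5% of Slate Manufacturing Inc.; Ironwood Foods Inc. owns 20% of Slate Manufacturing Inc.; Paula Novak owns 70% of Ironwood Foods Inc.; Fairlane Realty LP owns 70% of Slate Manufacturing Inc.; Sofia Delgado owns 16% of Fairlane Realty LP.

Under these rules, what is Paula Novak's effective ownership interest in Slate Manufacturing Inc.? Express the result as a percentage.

31.5%

Chain via Fairlane Realty LP (R1): 25% × 70% = 17.5% of Slate Manufacturing Inc.
Chain via Ironwood Foods Inc. (R1): 70% × 20% = 14% of Slate Manufacturing Inc.
Aggregating (R2): 17.5% + 14% = 31.5%.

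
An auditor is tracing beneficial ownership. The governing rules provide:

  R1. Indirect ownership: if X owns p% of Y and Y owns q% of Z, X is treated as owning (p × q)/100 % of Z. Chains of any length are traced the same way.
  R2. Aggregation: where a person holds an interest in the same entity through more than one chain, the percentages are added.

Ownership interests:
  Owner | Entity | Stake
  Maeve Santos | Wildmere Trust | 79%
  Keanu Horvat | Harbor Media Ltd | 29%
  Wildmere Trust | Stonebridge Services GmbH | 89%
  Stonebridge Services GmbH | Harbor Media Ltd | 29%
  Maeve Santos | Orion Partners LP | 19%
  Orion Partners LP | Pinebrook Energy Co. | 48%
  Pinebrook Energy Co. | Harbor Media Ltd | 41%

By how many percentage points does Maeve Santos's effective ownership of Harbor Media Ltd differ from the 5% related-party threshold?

Chain via Orion Partners LP → Pinebrook Energy Co. (R1): 19% × 48% × 41% = 3.7392% of Harbor Media Ltd.
Chain via Wildmere Trust → Stonebridge Services GmbH (R1): 79% × 89% × 29% = 20.3899% of Harbor Media Ltd.
Aggregating (R2): 3.7392% + 20.3899% = 24.1291%.
24.1291% exceeds the 5% threshold by 19.1291 percentage points.

19.1291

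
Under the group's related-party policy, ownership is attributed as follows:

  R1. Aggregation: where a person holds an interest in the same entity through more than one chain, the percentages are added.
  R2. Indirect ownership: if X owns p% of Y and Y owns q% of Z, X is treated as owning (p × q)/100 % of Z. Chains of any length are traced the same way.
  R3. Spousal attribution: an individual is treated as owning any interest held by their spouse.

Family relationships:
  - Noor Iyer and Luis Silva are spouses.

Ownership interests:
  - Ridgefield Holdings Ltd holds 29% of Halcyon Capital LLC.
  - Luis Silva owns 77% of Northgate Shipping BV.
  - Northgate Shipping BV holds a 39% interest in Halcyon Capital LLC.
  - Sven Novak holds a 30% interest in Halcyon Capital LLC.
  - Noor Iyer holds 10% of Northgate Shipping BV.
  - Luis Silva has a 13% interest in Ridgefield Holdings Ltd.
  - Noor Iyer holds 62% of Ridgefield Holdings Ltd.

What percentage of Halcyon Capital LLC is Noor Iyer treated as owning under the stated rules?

By spousal attribution (R3), Noor Iyer is treated as also owning Luis Silva's interest in Ridgefield Holdings Ltd, giving 62% + 13% = 75%.
By spousal attribution (R3), Noor Iyer is treated as also owning Luis Silva's interest in Northgate Shipping BV, giving 10% + 77% = 87%.
Chain via Ridgefield Holdings Ltd (R2): 75% × 29% = 21.75% of Halcyon Capital LLC.
Chain via Northgate Shipping BV (R2): 87% × 39% = 33.93% of Halcyon Capital LLC.
Aggregating (R1): 21.75% + 33.93% = 55.68%.

55.68%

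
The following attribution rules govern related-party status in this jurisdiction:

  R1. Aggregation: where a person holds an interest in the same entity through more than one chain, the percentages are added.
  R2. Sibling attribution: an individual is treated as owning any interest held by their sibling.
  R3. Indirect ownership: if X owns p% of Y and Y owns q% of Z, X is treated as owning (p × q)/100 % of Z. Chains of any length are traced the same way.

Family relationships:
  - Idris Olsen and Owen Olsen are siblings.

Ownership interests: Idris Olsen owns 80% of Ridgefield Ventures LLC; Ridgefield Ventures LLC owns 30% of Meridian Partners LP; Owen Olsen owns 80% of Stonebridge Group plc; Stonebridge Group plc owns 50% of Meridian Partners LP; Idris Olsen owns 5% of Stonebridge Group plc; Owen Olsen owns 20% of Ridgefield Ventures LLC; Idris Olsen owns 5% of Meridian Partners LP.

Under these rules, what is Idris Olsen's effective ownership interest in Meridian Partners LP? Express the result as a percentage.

By sibling attribution (R2), Idris Olsen is treated as also owning Owen Olsen's interest in Ridgefield Ventures LLC, giving 80% + 20% = 100%.
By sibling attribution (R2), Idris Olsen is treated as also owning Owen Olsen's interest in Stonebridge Group plc, giving 5% + 80% = 85%.
Chain via Ridgefield Ventures LLC (R3): 100% × 30% = 30% of Meridian Partners LP.
Chain via Stonebridge Group plc (R3): 85% × 50% = 42.5% of Meridian Partners LP.
Direct interest in Meridian Partners LP: 5%.
Aggregating (R1): 30% + 42.5% + 5% = 77.5%.

77.5%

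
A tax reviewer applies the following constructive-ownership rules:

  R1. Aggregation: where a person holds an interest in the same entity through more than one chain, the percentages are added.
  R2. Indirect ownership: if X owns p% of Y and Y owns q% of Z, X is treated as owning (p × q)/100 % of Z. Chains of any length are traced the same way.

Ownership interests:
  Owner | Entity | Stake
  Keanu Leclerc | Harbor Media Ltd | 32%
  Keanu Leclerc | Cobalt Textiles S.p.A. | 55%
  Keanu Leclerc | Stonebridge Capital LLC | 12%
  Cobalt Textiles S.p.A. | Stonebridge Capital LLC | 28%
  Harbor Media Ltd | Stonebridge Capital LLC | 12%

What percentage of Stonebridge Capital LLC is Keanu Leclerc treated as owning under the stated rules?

31.24%

Chain via Harbor Media Ltd (R2): 32% × 12% = 3.84% of Stonebridge Capital LLC.
Chain via Cobalt Textiles S.p.A. (R2): 55% × 28% = 15.4% of Stonebridge Capital LLC.
Direct interest in Stonebridge Capital LLC: 12%.
Aggregating (R1): 3.84% + 15.4% + 12% = 31.24%.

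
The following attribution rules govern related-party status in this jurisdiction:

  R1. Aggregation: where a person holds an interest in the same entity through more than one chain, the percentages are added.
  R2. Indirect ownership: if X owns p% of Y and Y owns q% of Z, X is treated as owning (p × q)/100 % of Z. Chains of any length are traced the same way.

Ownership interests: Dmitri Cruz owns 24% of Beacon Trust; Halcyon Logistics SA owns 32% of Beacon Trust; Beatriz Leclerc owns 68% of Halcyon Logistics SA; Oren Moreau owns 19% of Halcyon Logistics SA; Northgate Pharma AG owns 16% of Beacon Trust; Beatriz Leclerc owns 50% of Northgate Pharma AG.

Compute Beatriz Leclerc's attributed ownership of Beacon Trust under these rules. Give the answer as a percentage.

Chain via Northgate Pharma AG (R2): 50% × 16% = 8% of Beacon Trust.
Chain via Halcyon Logistics SA (R2): 68% × 32% = 21.76% of Beacon Trust.
Aggregating (R1): 8% + 21.76% = 29.76%.

29.76%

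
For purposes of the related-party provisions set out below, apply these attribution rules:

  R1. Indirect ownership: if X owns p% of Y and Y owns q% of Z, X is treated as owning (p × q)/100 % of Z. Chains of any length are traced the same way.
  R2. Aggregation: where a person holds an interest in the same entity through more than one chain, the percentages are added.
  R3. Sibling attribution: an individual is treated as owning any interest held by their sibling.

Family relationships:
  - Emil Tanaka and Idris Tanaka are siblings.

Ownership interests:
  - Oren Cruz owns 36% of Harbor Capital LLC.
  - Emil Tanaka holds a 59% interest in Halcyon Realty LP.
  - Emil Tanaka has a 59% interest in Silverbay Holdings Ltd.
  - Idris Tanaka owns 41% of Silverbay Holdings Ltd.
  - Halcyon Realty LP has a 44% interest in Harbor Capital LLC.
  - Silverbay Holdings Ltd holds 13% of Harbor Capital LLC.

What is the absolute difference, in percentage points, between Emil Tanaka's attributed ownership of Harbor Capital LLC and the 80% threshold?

By sibling attribution (R3), Emil Tanaka is treated as also owning Idris Tanaka's interest in Silverbay Holdings Ltd, giving 59% + 41% = 100%.
Chain via Silverbay Holdings Ltd (R1): 100% × 13% = 13% of Harbor Capital LLC.
Chain via Halcyon Realty LP (R1): 59% × 44% = 25.96% of Harbor Capital LLC.
Aggregating (R2): 13% + 25.96% = 38.96%.
38.96% falls short of the 80% threshold by 41.04 percentage points.

41.04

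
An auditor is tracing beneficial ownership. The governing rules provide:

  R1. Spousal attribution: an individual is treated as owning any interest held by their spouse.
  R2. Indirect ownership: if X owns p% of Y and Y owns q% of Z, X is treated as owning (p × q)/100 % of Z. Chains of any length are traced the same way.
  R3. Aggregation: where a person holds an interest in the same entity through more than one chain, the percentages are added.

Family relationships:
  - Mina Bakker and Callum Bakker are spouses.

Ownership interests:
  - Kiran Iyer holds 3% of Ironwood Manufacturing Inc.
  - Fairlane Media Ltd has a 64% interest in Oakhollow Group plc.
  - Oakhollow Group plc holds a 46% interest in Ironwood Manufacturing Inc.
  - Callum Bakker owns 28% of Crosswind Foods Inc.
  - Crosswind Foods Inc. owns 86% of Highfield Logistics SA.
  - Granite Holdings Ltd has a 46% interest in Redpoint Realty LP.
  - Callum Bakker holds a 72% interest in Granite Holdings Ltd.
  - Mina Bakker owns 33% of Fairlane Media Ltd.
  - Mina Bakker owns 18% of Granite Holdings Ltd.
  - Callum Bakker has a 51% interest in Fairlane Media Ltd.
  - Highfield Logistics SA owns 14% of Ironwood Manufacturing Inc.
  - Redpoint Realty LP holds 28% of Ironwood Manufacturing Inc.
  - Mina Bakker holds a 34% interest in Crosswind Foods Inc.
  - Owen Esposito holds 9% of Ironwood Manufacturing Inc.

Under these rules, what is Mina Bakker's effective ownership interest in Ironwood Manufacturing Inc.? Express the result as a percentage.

43.7864%

By spousal attribution (R1), Mina Bakker is treated as also owning Callum Bakker's interest in Crosswind Foods Inc, giving 34% + 28% = 62%.
By spousal attribution (R1), Mina Bakker is treated as also owning Callum Bakker's interest in Granite Holdings Ltd, giving 18% + 72% = 90%.
By spousal attribution (R1), Mina Bakker is treated as also owning Callum Bakker's interest in Fairlane Media Ltd, giving 33% + 51% = 84%.
Chain via Crosswind Foods Inc. → Highfield Logistics SA (R2): 62% × 86% × 14% = 7.4648% of Ironwood Manufacturing Inc.
Chain via Granite Holdings Ltd → Redpoint Realty LP (R2): 90% × 46% × 28% = 11.592% of Ironwood Manufacturing Inc.
Chain via Fairlane Media Ltd → Oakhollow Group plc (R2): 84% × 64% × 46% = 24.7296% of Ironwood Manufacturing Inc.
Aggregating (R3): 7.4648% + 11.592% + 24.7296% = 43.7864%.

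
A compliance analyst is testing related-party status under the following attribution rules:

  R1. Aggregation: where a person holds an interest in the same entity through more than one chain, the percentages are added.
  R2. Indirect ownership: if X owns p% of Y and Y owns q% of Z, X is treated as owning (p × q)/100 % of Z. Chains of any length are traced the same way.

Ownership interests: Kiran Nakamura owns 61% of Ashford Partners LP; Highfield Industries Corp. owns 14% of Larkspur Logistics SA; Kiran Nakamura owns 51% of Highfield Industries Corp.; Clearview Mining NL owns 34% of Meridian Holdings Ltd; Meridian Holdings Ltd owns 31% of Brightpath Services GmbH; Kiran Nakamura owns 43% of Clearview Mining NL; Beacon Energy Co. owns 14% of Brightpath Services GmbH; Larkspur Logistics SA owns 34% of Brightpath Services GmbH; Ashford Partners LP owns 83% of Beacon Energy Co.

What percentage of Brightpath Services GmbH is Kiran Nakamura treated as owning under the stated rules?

Chain via Ashford Partners LP → Beacon Energy Co. (R2): 61% × 83% × 14% = 7.0882% of Brightpath Services GmbH.
Chain via Clearview Mining NL → Meridian Holdings Ltd (R2): 43% × 34% × 31% = 4.5322% of Brightpath Services GmbH.
Chain via Highfield Industries Corp. → Larkspur Logistics SA (R2): 51% × 14% × 34% = 2.4276% of Brightpath Services GmbH.
Aggregating (R1): 7.0882% + 4.5322% + 2.4276% = 14.048%.

14.048%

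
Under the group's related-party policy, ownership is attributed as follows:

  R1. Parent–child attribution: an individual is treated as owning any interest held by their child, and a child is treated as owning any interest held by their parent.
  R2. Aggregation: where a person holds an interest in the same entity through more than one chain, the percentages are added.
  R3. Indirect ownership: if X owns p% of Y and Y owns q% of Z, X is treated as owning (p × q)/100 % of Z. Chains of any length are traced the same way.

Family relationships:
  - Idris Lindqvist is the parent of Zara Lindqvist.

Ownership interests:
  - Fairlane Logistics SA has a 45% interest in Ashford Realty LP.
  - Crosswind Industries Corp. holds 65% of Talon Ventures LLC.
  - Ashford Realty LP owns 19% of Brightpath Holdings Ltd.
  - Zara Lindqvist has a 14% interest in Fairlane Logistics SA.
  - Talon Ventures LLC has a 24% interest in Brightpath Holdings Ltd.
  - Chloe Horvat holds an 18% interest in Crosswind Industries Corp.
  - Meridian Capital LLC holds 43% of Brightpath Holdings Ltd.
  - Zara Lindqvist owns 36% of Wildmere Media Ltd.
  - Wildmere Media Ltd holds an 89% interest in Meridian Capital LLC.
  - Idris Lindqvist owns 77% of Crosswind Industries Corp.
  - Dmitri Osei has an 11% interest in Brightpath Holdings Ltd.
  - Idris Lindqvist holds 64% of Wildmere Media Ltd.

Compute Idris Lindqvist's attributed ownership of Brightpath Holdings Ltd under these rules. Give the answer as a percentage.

51.479%

By parent–child attribution (R1), Idris Lindqvist is treated as also owning Zara Lindqvist's interest in Wildmere Media Ltd, giving 64% + 36% = 100%.
By parent–child attribution (R1), Idris Lindqvist is treated as owning Zara Lindqvist's 14% interest in Fairlane Logistics SA.
Chain via Crosswind Industries Corp. → Talon Ventures LLC (R3): 77% × 65% × 24% = 12.012% of Brightpath Holdings Ltd.
Chain via Wildmere Media Ltd → Meridian Capital LLC (R3): 100% × 89% × 43% = 38.27% of Brightpath Holdings Ltd.
Chain via Fairlane Logistics SA → Ashford Realty LP (R3): 14% × 45% × 19% = 1.197% of Brightpath Holdings Ltd.
Aggregating (R2): 12.012% + 38.27% + 1.197% = 51.479%.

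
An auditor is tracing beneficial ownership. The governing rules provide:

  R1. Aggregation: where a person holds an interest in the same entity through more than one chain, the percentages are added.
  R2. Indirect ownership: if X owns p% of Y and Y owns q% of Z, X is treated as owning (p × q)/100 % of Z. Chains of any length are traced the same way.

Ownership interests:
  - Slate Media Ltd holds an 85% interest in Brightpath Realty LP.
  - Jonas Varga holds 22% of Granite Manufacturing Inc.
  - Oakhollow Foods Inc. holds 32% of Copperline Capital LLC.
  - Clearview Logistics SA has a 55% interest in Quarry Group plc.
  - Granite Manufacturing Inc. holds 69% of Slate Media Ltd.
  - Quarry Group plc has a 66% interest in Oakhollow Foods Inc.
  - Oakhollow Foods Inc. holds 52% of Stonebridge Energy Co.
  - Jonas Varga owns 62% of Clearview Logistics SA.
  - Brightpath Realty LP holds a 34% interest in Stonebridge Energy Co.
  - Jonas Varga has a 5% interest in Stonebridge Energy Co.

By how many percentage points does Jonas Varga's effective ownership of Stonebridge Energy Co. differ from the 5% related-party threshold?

16.09014

Chain via Clearview Logistics SA → Quarry Group plc → Oakhollow Foods Inc. (R2): 62% × 55% × 66% × 52% = 11.70312% of Stonebridge Energy Co.
Chain via Granite Manufacturing Inc. → Slate Media Ltd → Brightpath Realty LP (R2): 22% × 69% × 85% × 34% = 4.38702% of Stonebridge Energy Co.
Direct interest in Stonebridge Energy Co: 5%.
Aggregating (R1): 11.70312% + 4.38702% + 5% = 21.09014%.
21.09014% exceeds the 5% threshold by 16.09014 percentage points.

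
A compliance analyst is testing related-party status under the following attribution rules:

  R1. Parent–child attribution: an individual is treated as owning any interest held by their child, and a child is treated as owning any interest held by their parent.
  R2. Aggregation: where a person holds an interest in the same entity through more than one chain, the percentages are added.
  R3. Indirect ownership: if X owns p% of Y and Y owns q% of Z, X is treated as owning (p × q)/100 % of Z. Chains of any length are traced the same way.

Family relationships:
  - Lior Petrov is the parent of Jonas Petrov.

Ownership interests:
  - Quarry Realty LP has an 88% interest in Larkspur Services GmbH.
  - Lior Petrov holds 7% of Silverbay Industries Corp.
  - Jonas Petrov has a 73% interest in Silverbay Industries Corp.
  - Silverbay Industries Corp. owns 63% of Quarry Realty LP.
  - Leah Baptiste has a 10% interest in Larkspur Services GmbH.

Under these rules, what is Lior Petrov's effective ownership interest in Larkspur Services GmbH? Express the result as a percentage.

44.352%

By parent–child attribution (R1), Lior Petrov is treated as also owning Jonas Petrov's interest in Silverbay Industries Corp, giving 7% + 73% = 80%.
Chain via Silverbay Industries Corp. → Quarry Realty LP (R3): 80% × 63% × 88% = 44.352% of Larkspur Services GmbH.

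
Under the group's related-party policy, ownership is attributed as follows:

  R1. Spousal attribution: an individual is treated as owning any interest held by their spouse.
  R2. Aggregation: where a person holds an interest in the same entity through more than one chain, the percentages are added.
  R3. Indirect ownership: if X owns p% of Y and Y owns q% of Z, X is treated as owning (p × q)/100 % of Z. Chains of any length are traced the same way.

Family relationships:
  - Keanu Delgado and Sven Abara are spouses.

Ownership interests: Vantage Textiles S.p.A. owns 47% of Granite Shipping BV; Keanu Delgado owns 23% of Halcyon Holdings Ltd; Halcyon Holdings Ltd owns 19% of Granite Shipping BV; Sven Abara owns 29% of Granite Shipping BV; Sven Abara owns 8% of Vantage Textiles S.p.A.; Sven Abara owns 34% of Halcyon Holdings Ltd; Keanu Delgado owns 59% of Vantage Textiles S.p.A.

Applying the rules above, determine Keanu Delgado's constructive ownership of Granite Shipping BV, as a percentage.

71.32%

By spousal attribution (R1), Keanu Delgado is treated as also owning Sven Abara's interest in Vantage Textiles S.p.A, giving 59% + 8% = 67%.
By spousal attribution (R1), Keanu Delgado is treated as also owning Sven Abara's interest in Halcyon Holdings Ltd, giving 23% + 34% = 57%.
By spousal attribution (R1), Keanu Delgado is treated as owning Sven Abara's 29% interest in Granite Shipping BV.
Chain via Vantage Textiles S.p.A. (R3): 67% × 47% = 31.49% of Granite Shipping BV.
Chain via Halcyon Holdings Ltd (R3): 57% × 19% = 10.83% of Granite Shipping BV.
Direct interest in Granite Shipping BV: 29%.
Aggregating (R2): 31.49% + 10.83% + 29% = 71.32%.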